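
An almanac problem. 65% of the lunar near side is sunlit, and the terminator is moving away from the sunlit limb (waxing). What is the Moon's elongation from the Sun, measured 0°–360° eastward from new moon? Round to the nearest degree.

107°

cos θ = 1 − 2f = -0.300, giving a principal value of 107.5°.
Waxing ⇒ before full, so θ = 107.5°.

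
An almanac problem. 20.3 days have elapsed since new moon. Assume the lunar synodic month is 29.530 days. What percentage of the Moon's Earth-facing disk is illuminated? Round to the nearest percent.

69%

Phase angle: θ = 360°·(20.3 d)/(29.530 d) = 247.5°.
Illuminated fraction = (1 − cos 247.5°)/2 = (1 − (-0.383))/2 ≈ 0.692, so 69%.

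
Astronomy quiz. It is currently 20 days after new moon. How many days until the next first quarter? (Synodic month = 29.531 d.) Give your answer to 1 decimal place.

First quarter is 0.25 of the way through the cycle: age 0.25 × 29.531 = 7.383 d.
Already past this cycle's first quarter; the next is at 7.383 + 29.531 = 36.914 d, so 36.914 − 20 = 16.914 days.

16.9 days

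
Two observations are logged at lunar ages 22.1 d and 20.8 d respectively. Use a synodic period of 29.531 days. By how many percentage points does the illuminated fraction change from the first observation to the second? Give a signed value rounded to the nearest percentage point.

First observation: θ = 360°·22.1/29.531 = 269.4°, so f = 0.505.
Second observation: θ = 253.6°, f = 0.641.
Δf = 0.641 − 0.505 = +0.136, i.e. +14 pp.

+14 percentage points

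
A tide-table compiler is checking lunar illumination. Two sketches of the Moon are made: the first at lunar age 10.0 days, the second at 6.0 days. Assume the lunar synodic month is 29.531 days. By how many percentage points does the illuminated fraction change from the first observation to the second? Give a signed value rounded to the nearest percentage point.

First observation: θ = 360°·10.0/29.531 = 121.9°, so f = 0.764.
Second observation: θ = 73.1°, f = 0.355.
Δf = 0.355 − 0.764 = -0.409, i.e. -41 pp.

-41 percentage points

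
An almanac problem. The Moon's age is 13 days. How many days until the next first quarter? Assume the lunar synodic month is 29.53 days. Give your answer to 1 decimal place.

First quarter occurs at elongation 90°, i.e. at age 29.53 × 90/360 = 7.383 d.
Already past this cycle's first quarter; the next is at 7.383 + 29.53 = 36.913 d, so 36.913 − 13 = 23.913 days.

23.9 days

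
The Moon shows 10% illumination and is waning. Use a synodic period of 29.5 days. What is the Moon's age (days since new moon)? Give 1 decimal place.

26.5 days

From f = (1 − cos θ)/2: cos θ = 1 − 2×0.10 = 0.800; arccos → 36.9°.
Since the Moon is past full (waning), take the reflex angle: θ = 360° − 36.9° = 323.1°.
At 360°/29.5 d per day, 323.1° corresponds to 26.48 days.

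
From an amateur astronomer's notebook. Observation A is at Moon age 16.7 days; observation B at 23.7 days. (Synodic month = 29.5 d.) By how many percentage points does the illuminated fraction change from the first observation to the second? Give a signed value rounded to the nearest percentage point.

θ₁ = 360° × 16.7/29.5 = 203.8°, f₁ = (1 − cos θ₁)/2 = 0.957.
θ₂ = 360° × 23.7/29.5 = 289.2°, f₂ = (1 − cos θ₂)/2 = 0.335.
Change = f₂ − f₁ = -0.622 → -62 percentage points.

-62 percentage points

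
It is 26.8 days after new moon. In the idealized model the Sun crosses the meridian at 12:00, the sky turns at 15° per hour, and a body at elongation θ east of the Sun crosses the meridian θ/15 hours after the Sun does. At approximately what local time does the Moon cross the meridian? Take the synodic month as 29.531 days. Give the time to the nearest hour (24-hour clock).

10:00

Elongation θ = 360° × 26.8/29.531 ≈ 326.7°.
At 15° of sky rotation per hour, 326.7° corresponds to a 21.78 h lag.
12:00 + 21.78 h ≈ 09:47 → 10:00 to the nearest hour.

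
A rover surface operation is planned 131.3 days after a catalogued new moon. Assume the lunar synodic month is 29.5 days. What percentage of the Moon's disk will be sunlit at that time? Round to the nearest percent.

131.3 d spans 4 complete synodic months (4 × 29.5 = 118.00 d) plus 13.30 d.
Elongation θ = 360° × 13.30/29.5 ≈ 162.3°.
With cos θ = (-0.953), the lit fraction is (1 − (-0.953))/2 ≈ 0.976, so 98%.

98%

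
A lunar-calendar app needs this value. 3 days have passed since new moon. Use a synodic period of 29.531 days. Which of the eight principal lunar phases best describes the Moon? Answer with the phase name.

waxing crescent

At 3/29.531 of the cycle, θ ≈ 37° — the waxing crescent range.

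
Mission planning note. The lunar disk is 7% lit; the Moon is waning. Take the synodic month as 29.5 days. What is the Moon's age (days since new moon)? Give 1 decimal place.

27.0 days

From f = (1 − cos θ)/2: cos θ = 1 − 2×0.07 = 0.860; arccos → 30.7°.
A waning Moon lies in 180°–360°, so θ = 360° − 30.7° = 329.3°.
That fraction of the synodic month is 329.3/360 × 29.5 d ≈ 26.99 d.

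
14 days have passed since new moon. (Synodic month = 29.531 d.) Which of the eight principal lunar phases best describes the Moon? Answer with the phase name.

θ ≈ 360° × 14/29.531 = 171°, which falls in the full moon sector.

full moon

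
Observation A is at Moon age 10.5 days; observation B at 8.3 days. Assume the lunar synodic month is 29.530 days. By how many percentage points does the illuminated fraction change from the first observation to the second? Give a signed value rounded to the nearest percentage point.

First observation: θ = 360°·10.5/29.530 = 128.0°, so f = 0.808.
Second observation: θ = 101.2°, f = 0.597.
Δf = 0.597 − 0.808 = -0.211, i.e. -21 pp.

-21 percentage points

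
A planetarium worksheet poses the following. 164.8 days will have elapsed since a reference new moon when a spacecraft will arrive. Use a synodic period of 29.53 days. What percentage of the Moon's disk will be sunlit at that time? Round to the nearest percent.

164.8 d spans 5 complete synodic months (5 × 29.53 = 147.65 d) plus 17.15 d.
The Moon has covered 17.15/29.53 of its cycle, so θ ≈ 360° × 17.15/29.53 = 209.1°.
cos 209.1° = (-0.874), so f = (1 − (-0.874))/2 = 0.937, so 94%.

94%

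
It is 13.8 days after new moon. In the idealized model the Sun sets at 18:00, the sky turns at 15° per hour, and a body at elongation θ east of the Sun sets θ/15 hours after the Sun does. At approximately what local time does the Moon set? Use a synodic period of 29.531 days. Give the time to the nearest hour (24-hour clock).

Elongation θ = 360° × 13.8/29.531 ≈ 168.2°.
Delay after the Sun = 168.2° / (15°/h) ≈ 11.22 h.
18:00 + 11.22 h ≈ 05:13 → 05:00 to the nearest hour.

05:00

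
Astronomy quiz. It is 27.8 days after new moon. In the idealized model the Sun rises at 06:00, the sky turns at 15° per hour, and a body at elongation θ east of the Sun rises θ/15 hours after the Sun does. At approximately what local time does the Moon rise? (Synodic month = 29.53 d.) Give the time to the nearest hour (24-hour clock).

05:00

Phase angle: θ = 360°·(27.8 d)/(29.53 d) = 338.9°.
The Moon trails the Sun by θ/15 = 338.9/15 ≈ 22.59 hours.
06:00 + 22.59 h ≈ 04:36 → 05:00 to the nearest hour.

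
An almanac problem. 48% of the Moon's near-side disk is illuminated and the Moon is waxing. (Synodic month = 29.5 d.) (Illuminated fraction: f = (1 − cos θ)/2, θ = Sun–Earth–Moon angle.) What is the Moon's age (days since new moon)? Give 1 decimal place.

Invert f = (1 − cos θ)/2 to get cos θ = 1 − 2(0.48) = 0.040, hence θ₀ = arccos 0.040 = 87.7°.
Waxing ⇒ before full, so θ = 87.7°.
Age = 29.5 × 87.7°/360° ≈ 7.19 days.

7.2 days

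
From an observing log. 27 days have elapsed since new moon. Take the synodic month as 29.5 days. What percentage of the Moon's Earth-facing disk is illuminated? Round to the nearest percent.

7%

Phase angle: θ = 360°·(27 d)/(29.5 d) = 329.5°.
cos 329.5° = 0.862, so f = (1 − 0.862)/2 = 0.069, so 7%.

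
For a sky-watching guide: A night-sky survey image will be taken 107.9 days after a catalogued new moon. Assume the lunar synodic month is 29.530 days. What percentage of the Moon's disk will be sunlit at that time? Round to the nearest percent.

78%

Reduce mod P: 107.9 − 3×29.530 = 19.31 d into the current lunation.
Elongation θ = 360° × 19.31/29.530 ≈ 235.4°.
Illuminated fraction = (1 − cos 235.4°)/2 = (1 − (-0.568))/2 ≈ 0.784, so 78%.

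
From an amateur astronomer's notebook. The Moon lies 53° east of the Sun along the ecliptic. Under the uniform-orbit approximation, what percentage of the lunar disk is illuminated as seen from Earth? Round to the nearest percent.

cos 53° = 0.602, so f = (1 − 0.602)/2 = 0.199, i.e. 20%.

20%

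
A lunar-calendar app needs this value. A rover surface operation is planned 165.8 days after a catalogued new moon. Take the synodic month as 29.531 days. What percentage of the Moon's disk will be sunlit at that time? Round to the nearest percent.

165.8/29.531 = 5.614 lunations, so 5 complete cycles and 18.15 d into the next.
Phase angle: θ = 360°·(18.15 d)/(29.531 d) = 221.2°.
With cos θ = (-0.752), the lit fraction is (1 − (-0.752))/2 ≈ 0.876, so 88%.

88%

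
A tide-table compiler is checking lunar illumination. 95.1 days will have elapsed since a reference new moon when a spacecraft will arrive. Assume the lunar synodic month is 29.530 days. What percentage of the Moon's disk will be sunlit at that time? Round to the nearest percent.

41%

Reduce mod P: 95.1 − 3×29.530 = 6.51 d into the current lunation.
Phase angle: θ = 360°·(6.51 d)/(29.530 d) = 79.4°.
cos 79.4° = 0.185, so f = (1 − 0.185)/2 = 0.408, so 41%.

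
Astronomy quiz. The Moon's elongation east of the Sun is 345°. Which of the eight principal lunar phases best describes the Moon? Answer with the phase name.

345° lies in the new moon sector of the 8-phase cycle.

new moon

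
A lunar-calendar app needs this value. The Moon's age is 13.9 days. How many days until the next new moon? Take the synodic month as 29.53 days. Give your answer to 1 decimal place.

15.6 days

One full lunation from the last new moon is 29.53 d; remaining = 29.53 − 13.9 = 15.630 d.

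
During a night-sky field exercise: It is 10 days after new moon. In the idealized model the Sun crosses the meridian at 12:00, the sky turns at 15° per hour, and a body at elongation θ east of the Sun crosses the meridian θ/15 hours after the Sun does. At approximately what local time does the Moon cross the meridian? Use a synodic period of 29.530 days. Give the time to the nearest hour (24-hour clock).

The Moon has covered 10/29.530 of its cycle, so θ ≈ 360° × 10/29.530 = 121.9°.
At 15° of sky rotation per hour, 121.9° corresponds to a 8.13 h lag.
12:00 + 8.13 h ≈ 20:08 → 20:00 to the nearest hour.

20:00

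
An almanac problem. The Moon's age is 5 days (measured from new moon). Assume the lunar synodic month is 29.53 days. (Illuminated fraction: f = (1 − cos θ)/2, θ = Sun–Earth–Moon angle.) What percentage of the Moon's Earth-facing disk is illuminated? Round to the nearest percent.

26%

The Moon has covered 5/29.53 of its cycle, so θ ≈ 360° × 5/29.53 = 61.0°.
cos 61.0° = 0.485, so f = (1 − 0.485)/2 = 0.257, so 26%.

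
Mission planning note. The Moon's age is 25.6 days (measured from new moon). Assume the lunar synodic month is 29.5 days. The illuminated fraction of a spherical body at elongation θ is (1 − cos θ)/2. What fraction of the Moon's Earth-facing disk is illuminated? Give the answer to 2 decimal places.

0.16

The Moon has covered 25.6/29.5 of its cycle, so θ ≈ 360° × 25.6/29.5 = 312.4°.
Illuminated fraction = (1 − cos 312.4°)/2 = (1 − 0.674)/2 ≈ 0.163.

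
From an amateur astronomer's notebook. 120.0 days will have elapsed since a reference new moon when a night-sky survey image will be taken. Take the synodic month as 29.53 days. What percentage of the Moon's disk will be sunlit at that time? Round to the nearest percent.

4%

120.0/29.53 = 4.064 lunations, so 4 complete cycles and 1.88 d into the next.
Phase angle: θ = 360°·(1.88 d)/(29.53 d) = 22.9°.
With cos θ = 0.921, the lit fraction is (1 − 0.921)/2 ≈ 0.039, so 4%.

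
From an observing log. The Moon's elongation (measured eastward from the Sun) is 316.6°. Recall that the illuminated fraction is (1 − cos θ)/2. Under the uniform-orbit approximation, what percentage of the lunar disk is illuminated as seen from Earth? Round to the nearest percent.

cos 316.6° = 0.727, so f = (1 − 0.727)/2 = 0.137, i.e. 14%.

14%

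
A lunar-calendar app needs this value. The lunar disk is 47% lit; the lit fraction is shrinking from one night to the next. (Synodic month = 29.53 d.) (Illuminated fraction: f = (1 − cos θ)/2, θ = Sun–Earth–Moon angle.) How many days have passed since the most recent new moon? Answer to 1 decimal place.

Invert f = (1 − cos θ)/2 to get cos θ = 1 − 2(0.47) = 0.060, hence θ₀ = arccos 0.060 = 86.6°.
Waning ⇒ past full, so θ = 360° − 86.6° = 273.4°.
Age = 29.53 × 273.4°/360° ≈ 22.43 days.

22.4 days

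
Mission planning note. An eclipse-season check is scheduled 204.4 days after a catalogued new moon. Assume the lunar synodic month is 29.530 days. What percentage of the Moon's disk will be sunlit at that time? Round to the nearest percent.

6%

204.4/29.530 = 6.922 lunations, so 6 complete cycles and 27.22 d into the next.
The Moon has covered 27.22/29.530 of its cycle, so θ ≈ 360° × 27.22/29.530 = 331.8°.
With cos θ = 0.882, the lit fraction is (1 − 0.882)/2 ≈ 0.059, so 6%.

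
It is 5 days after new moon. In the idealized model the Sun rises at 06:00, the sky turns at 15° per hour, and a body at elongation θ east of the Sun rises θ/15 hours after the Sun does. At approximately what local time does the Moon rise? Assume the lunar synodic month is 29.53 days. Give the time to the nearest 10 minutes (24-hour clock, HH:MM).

The Moon has covered 5/29.53 of its cycle, so θ ≈ 360° × 5/29.53 = 61.0°.
The Moon trails the Sun by θ/15 = 61.0/15 ≈ 4.06 hours.
06:00 + 4.064 h ≈ 10:04 → 10:00 to the nearest ten minutes.

10:00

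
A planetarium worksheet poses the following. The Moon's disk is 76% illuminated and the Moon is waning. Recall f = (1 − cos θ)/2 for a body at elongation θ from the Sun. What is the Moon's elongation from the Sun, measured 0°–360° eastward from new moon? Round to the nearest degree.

Invert f = (1 − cos θ)/2 to get cos θ = 1 − 2(0.76) = -0.520, hence θ₀ = arccos -0.520 = 121.3°.
Since the Moon is past full (waning), take the reflex angle: θ = 360° − 121.3° = 238.7°.

239°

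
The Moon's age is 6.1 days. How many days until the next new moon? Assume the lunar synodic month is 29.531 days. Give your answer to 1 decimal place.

One full lunation from the last new moon is 29.531 d; remaining = 29.531 − 6.1 = 23.431 d.

23.4 days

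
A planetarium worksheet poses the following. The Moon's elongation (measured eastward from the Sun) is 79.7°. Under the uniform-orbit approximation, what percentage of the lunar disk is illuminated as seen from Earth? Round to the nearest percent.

41%

f = (1 − cos 79.7°)/2 = (1 − 0.179)/2 ≈ 0.411, i.e. 41%.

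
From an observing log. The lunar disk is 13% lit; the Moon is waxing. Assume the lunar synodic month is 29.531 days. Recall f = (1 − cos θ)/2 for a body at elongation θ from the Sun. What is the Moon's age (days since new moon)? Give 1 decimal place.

3.5 days

cos θ = 1 − 2f = 0.740, giving a principal value of 42.3°.
Waxing ⇒ before full, so θ = 42.3°.
Age = 29.531 × 42.3°/360° ≈ 3.47 days.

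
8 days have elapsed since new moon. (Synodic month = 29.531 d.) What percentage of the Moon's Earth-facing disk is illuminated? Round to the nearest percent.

The Moon has covered 8/29.531 of its cycle, so θ ≈ 360° × 8/29.531 = 97.5°.
cos 97.5° = (-0.131), so f = (1 − (-0.131))/2 = 0.565, so 57%.

57%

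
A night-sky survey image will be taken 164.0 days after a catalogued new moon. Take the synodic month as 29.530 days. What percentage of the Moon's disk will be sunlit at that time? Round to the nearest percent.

97%

164.0/29.530 = 5.554 lunations, so 5 complete cycles and 16.35 d into the next.
Phase angle: θ = 360°·(16.35 d)/(29.530 d) = 199.3°.
With cos θ = (-0.944), the lit fraction is (1 − (-0.944))/2 ≈ 0.972, so 97%.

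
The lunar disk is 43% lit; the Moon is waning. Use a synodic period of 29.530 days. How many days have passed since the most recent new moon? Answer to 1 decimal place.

22.8 days

From f = (1 − cos θ)/2: cos θ = 1 − 2×0.43 = 0.140; arccos → 82.0°.
A waning Moon lies in 180°–360°, so θ = 360° − 82.0° = 278.0°.
Age = 29.530 × 278.0°/360° ≈ 22.81 days.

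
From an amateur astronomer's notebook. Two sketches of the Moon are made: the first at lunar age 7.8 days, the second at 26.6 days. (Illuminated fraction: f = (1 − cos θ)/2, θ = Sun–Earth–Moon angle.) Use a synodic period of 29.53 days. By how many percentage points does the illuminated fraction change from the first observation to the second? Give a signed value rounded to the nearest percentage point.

-45 percentage points

First observation: θ = 360°·7.8/29.53 = 95.1°, so f = 0.544.
Second observation: θ = 324.3°, f = 0.094.
Δf = 0.094 − 0.544 = -0.450, i.e. -45 pp.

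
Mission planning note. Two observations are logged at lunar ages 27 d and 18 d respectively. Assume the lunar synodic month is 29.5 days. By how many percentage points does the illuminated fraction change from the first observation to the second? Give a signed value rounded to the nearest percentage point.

First observation: θ = 360°·27/29.5 = 329.5°, so f = 0.069.
Second observation: θ = 219.7°, f = 0.885.
Δf = 0.885 − 0.069 = +0.816, i.e. +82 pp.

+82 percentage points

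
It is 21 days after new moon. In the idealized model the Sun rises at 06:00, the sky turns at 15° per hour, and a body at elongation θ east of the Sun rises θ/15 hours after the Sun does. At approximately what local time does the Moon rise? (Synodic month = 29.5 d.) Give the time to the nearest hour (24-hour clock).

Phase angle: θ = 360°·(21 d)/(29.5 d) = 256.3°.
Delay after the Sun = 256.3° / (15°/h) ≈ 17.08 h.
06:00 + 17.08 h ≈ 23:05 → 23:00 to the nearest hour.

23:00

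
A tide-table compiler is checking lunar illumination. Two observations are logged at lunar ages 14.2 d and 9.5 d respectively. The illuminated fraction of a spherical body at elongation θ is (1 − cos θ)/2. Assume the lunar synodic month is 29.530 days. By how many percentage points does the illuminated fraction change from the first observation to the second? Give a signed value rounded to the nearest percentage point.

-28 percentage points

θ₁ = 360° × 14.2/29.530 = 173.1°, f₁ = (1 − cos θ₁)/2 = 0.996.
θ₂ = 360° × 9.5/29.530 = 115.8°, f₂ = (1 − cos θ₂)/2 = 0.718.
Change = f₂ − f₁ = -0.279 → -28 percentage points.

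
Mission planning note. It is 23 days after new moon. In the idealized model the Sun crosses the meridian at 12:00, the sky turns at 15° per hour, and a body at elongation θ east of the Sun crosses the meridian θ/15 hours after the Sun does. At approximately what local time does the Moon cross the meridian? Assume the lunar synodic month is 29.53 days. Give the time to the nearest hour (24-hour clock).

Elongation θ = 360° × 23/29.53 ≈ 280.4°.
The Moon trails the Sun by θ/15 = 280.4/15 ≈ 18.69 hours.
12:00 + 18.69 h ≈ 06:42 → 07:00 to the nearest hour.

07:00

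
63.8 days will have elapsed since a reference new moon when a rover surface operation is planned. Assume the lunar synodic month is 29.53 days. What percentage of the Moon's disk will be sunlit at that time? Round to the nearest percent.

23%

Reduce mod P: 63.8 − 2×29.53 = 4.74 d into the current lunation.
The Moon has covered 4.74/29.53 of its cycle, so θ ≈ 360° × 4.74/29.53 = 57.8°.
Illuminated fraction = (1 − cos 57.8°)/2 = (1 − 0.533)/2 ≈ 0.233, so 23%.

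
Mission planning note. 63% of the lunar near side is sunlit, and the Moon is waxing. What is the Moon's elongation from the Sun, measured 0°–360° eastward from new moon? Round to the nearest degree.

From f = (1 − cos θ)/2: cos θ = 1 − 2×0.63 = -0.260; arccos → 105.1°.
Before full moon the principal value applies: θ = 105.1°.

105°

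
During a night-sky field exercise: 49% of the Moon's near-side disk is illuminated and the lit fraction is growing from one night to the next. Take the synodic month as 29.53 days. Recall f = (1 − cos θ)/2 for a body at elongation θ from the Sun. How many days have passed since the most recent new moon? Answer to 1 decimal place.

Invert f = (1 − cos θ)/2 to get cos θ = 1 − 2(0.49) = 0.020, hence θ₀ = arccos 0.020 = 88.9°.
Before full moon the principal value applies: θ = 88.9°.
That fraction of the synodic month is 88.9/360 × 29.53 d ≈ 7.29 d.

7.3 days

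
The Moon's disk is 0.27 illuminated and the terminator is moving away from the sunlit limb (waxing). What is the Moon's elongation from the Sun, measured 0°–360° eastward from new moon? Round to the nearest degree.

63°

cos θ = 1 − 2f = 0.460, giving a principal value of 62.6°.
Before full moon the principal value applies: θ = 62.6°.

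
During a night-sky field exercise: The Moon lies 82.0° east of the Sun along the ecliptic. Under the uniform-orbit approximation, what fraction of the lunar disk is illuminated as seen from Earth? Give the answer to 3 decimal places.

Half-versine of 82.0°: (1 − 0.139)/2 = 0.430.

0.430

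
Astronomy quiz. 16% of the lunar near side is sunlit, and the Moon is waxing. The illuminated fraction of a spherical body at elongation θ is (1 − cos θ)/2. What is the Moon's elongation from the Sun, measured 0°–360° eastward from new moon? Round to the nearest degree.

47°

From f = (1 − cos θ)/2: cos θ = 1 − 2×0.16 = 0.680; arccos → 47.2°.
The Moon is waxing (0°–180°), so θ = 47.2° directly.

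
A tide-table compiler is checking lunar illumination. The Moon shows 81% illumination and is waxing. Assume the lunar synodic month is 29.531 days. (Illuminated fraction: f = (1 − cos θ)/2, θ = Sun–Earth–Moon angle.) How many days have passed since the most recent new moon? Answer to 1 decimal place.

10.5 days

cos θ = 1 − 2f = -0.620, giving a principal value of 128.3°.
Waxing ⇒ before full, so θ = 128.3°.
That fraction of the synodic month is 128.3/360 × 29.531 d ≈ 10.53 d.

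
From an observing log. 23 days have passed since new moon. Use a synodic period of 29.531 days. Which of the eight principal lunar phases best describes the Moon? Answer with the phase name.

last quarter

θ ≈ 360° × 23/29.531 = 280°, which falls in the last quarter sector.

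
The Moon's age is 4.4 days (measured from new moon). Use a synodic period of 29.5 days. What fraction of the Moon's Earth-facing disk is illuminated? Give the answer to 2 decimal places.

Phase angle: θ = 360°·(4.4 d)/(29.5 d) = 53.7°.
Illuminated fraction = (1 − cos 53.7°)/2 = (1 − 0.592)/2 ≈ 0.204.

0.20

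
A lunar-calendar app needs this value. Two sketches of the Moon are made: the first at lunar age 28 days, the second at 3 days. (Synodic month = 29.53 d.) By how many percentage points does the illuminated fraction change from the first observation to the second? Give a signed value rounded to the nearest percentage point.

+7 pp

θ₁ = 360° × 28/29.53 = 341.3°, f₁ = (1 − cos θ₁)/2 = 0.026.
θ₂ = 360° × 3/29.53 = 36.6°, f₂ = (1 − cos θ₂)/2 = 0.098.
Change = f₂ − f₁ = +0.072 → +7 percentage points.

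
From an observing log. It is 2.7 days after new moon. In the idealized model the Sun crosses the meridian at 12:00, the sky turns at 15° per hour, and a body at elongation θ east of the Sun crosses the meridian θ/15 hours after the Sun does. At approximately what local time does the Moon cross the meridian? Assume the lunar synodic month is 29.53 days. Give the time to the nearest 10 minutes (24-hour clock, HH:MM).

The Moon has covered 2.7/29.53 of its cycle, so θ ≈ 360° × 2.7/29.53 = 32.9°.
The Moon trails the Sun by θ/15 = 32.9/15 ≈ 2.19 hours.
12:00 + 2.194 h ≈ 14:12 → 14:10 to the nearest ten minutes.

14:10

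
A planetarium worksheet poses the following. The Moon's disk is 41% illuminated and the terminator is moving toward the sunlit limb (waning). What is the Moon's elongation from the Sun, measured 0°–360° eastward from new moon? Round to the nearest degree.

280°

Invert f = (1 − cos θ)/2 to get cos θ = 1 − 2(0.41) = 0.180, hence θ₀ = arccos 0.180 = 79.6°.
A waning Moon lies in 180°–360°, so θ = 360° − 79.6° = 280.4°.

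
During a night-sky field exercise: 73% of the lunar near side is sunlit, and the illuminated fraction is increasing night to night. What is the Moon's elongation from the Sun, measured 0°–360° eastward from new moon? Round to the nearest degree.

117°

Invert f = (1 − cos θ)/2 to get cos θ = 1 − 2(0.73) = -0.460, hence θ₀ = arccos -0.460 = 117.4°.
Waxing ⇒ before full, so θ = 117.4°.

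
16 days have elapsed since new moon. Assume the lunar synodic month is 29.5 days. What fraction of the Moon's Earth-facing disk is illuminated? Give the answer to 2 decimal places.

Phase angle: θ = 360°·(16 d)/(29.5 d) = 195.3°.
With cos θ = (-0.965), the lit fraction is (1 − (-0.965))/2 ≈ 0.982.

0.98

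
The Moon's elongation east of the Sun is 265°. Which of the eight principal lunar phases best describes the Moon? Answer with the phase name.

last quarter

265° lies in the last quarter sector of the 8-phase cycle.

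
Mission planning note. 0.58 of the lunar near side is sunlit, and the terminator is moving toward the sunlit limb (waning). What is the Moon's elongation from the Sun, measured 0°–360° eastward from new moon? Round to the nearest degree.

Invert f = (1 − cos θ)/2 to get cos θ = 1 − 2(0.58) = -0.160, hence θ₀ = arccos -0.160 = 99.2°.
A waning Moon lies in 180°–360°, so θ = 360° − 99.2° = 260.8°.

261°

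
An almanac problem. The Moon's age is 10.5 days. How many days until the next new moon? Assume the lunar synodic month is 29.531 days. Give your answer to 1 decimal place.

19.0 days

One full lunation from the last new moon is 29.531 d; remaining = 29.531 − 10.5 = 19.031 d.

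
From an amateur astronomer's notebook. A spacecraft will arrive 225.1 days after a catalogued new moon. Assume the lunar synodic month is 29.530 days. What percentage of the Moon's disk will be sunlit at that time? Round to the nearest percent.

Reduce mod P: 225.1 − 7×29.530 = 18.39 d into the current lunation.
Phase angle: θ = 360°·(18.39 d)/(29.530 d) = 224.2°.
cos 224.2° = (-0.717), so f = (1 − (-0.717))/2 = 0.859, so 86%.

86%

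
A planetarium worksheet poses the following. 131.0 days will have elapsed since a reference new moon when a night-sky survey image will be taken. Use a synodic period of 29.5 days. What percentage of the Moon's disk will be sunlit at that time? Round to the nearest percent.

97%

131.0 d spans 4 complete synodic months (4 × 29.5 = 118.00 d) plus 13.00 d.
Elongation θ = 360° × 13.00/29.5 ≈ 158.6°.
cos 158.6° = (-0.931), so f = (1 − (-0.931))/2 = 0.966, so 97%.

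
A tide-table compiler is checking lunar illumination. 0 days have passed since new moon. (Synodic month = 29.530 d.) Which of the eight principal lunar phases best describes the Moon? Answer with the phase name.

θ ≈ 360° × 0/29.530 = 0°, which falls in the new moon sector.

new moon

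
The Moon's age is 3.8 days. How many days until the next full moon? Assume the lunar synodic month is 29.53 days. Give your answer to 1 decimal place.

11.0 days

Full moon is 0.5 of the way through the cycle: age 0.5 × 29.53 = 14.765 d.
So 10.965 days remain (14.765 − 3.8).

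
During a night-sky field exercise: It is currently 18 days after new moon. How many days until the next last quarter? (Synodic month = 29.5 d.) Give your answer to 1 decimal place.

4.1 days

Last quarter occurs at elongation 270°, i.e. at age 29.5 × 270/360 = 22.125 d.
So 4.125 days remain (22.125 − 18).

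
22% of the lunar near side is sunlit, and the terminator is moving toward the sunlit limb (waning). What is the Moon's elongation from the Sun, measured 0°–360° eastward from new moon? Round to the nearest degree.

304°

cos θ = 1 − 2f = 0.560, giving a principal value of 55.9°.
Since the Moon is past full (waning), take the reflex angle: θ = 360° − 55.9° = 304.1°.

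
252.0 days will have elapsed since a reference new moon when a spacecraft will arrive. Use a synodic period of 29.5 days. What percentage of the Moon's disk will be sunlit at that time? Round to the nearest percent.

98%

252.0/29.5 = 8.542 lunations, so 8 complete cycles and 16.00 d into the next.
Phase angle: θ = 360°·(16.00 d)/(29.5 d) = 195.3°.
With cos θ = (-0.965), the lit fraction is (1 − (-0.965))/2 ≈ 0.982, so 98%.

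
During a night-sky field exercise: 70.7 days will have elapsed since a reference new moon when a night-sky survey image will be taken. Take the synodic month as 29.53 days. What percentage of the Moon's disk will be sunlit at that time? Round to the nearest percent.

70.7 d spans 2 complete synodic months (2 × 29.53 = 59.06 d) plus 11.64 d.
The Moon has covered 11.64/29.53 of its cycle, so θ ≈ 360° × 11.64/29.53 = 141.9°.
Illuminated fraction = (1 − cos 141.9°)/2 = (1 − (-0.787))/2 ≈ 0.893, so 89%.

89%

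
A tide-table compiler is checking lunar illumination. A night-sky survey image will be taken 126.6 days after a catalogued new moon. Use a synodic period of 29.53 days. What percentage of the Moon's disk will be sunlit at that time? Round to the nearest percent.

62%

126.6 d spans 4 complete synodic months (4 × 29.53 = 118.12 d) plus 8.48 d.
The Moon has covered 8.48/29.53 of its cycle, so θ ≈ 360° × 8.48/29.53 = 103.4°.
With cos θ = (-0.231), the lit fraction is (1 − (-0.231))/2 ≈ 0.616, so 62%.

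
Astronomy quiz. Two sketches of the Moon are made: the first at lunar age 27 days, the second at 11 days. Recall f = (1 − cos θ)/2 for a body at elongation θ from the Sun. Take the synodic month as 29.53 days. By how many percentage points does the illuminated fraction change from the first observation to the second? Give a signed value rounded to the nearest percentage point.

First observation: θ = 360°·27/29.53 = 329.2°, so f = 0.071.
Second observation: θ = 134.1°, f = 0.848.
Δf = 0.848 − 0.071 = +0.777, i.e. +78 pp.

+78 pp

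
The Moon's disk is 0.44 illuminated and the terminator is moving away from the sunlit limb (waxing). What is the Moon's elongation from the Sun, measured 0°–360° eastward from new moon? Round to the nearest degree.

From f = (1 − cos θ)/2: cos θ = 1 − 2×0.44 = 0.120; arccos → 83.1°.
Before full moon the principal value applies: θ = 83.1°.

83°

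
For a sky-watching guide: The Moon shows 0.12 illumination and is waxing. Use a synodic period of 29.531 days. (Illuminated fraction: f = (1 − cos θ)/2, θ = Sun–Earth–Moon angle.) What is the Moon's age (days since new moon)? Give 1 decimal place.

cos θ = 1 − 2f = 0.760, giving a principal value of 40.5°.
The Moon is waxing (0°–180°), so θ = 40.5° directly.
That fraction of the synodic month is 40.5/360 × 29.531 d ≈ 3.33 d.

3.3 days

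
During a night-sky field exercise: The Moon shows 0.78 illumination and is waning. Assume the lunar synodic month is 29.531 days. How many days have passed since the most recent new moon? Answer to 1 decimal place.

19.4 days

cos θ = 1 − 2f = -0.560, giving a principal value of 124.1°.
Since the Moon is past full (waning), take the reflex angle: θ = 360° − 124.1° = 235.9°.
That fraction of the synodic month is 235.9/360 × 29.531 d ≈ 19.35 d.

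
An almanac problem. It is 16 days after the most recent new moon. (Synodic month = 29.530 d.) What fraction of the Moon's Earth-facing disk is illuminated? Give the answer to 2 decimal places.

Elongation θ = 360° × 16/29.530 ≈ 195.1°.
With cos θ = (-0.966), the lit fraction is (1 − (-0.966))/2 ≈ 0.983.

0.98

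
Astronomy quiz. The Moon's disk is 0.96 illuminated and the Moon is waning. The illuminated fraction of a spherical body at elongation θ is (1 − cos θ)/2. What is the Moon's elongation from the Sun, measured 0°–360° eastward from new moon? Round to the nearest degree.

Invert f = (1 − cos θ)/2 to get cos θ = 1 − 2(0.96) = -0.920, hence θ₀ = arccos -0.920 = 156.9°.
A waning Moon lies in 180°–360°, so θ = 360° − 156.9° = 203.1°.

203°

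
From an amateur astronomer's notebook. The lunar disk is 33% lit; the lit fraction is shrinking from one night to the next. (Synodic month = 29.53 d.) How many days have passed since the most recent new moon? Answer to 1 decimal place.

From f = (1 − cos θ)/2: cos θ = 1 − 2×0.33 = 0.340; arccos → 70.1°.
Waning ⇒ past full, so θ = 360° − 70.1° = 289.9°.
At 360°/29.53 d per day, 289.9° corresponds to 23.78 days.

23.8 days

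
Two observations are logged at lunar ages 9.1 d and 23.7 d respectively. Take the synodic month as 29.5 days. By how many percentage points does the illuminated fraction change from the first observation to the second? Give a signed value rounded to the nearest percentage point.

θ₁ = 360° × 9.1/29.5 = 111.1°, f₁ = (1 − cos θ₁)/2 = 0.680.
θ₂ = 360° × 23.7/29.5 = 289.2°, f₂ = (1 − cos θ₂)/2 = 0.335.
Change = f₂ − f₁ = -0.344 → -34 percentage points.

-34 pp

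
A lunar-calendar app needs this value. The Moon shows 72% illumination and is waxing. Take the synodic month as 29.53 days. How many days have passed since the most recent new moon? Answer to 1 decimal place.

9.5 days

Invert f = (1 − cos θ)/2 to get cos θ = 1 − 2(0.72) = -0.440, hence θ₀ = arccos -0.440 = 116.1°.
Before full moon the principal value applies: θ = 116.1°.
Age = 29.53 × 116.1°/360° ≈ 9.52 days.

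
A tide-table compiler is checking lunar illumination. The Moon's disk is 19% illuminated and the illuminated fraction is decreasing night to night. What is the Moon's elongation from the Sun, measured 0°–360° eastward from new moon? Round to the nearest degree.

308°

Invert f = (1 − cos θ)/2 to get cos θ = 1 − 2(0.19) = 0.620, hence θ₀ = arccos 0.620 = 51.7°.
Waning ⇒ past full, so θ = 360° − 51.7° = 308.3°.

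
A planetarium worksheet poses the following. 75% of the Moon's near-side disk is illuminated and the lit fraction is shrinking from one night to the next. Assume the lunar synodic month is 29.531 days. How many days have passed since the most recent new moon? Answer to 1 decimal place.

From f = (1 − cos θ)/2: cos θ = 1 − 2×0.75 = -0.500; arccos → 120.0°.
Waning ⇒ past full, so θ = 360° − 120.0° = 240.0°.
At 360°/29.531 d per day, 240.0° corresponds to 19.69 days.

19.7 days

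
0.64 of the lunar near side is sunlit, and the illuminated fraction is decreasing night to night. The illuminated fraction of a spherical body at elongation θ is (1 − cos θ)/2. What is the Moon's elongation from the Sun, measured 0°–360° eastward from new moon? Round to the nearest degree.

254°

From f = (1 − cos θ)/2: cos θ = 1 − 2×0.64 = -0.280; arccos → 106.3°.
Since the Moon is past full (waning), take the reflex angle: θ = 360° − 106.3° = 253.7°.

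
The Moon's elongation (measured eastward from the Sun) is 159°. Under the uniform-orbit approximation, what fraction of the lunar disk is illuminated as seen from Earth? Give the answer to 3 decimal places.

f = (1 − cos 159°)/2 = (1 − (-0.934))/2 ≈ 0.967.

0.967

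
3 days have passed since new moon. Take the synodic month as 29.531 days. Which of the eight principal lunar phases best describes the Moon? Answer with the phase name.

waxing crescent

θ ≈ 360° × 3/29.531 = 37°, which falls in the waxing crescent sector.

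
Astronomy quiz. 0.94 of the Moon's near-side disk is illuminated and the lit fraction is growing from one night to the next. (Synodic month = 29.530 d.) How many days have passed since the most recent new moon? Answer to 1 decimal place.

Invert f = (1 − cos θ)/2 to get cos θ = 1 − 2(0.94) = -0.880, hence θ₀ = arccos -0.880 = 151.6°.
Before full moon the principal value applies: θ = 151.6°.
At 360°/29.530 d per day, 151.6° corresponds to 12.44 days.

12.4 days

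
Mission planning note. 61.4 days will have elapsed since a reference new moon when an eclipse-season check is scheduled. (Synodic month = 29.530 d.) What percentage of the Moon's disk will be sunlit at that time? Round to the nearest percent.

6%

Reduce mod P: 61.4 − 2×29.530 = 2.34 d into the current lunation.
Phase angle: θ = 360°·(2.34 d)/(29.530 d) = 28.5°.
cos 28.5° = 0.879, so f = (1 − 0.879)/2 = 0.061, so 6%.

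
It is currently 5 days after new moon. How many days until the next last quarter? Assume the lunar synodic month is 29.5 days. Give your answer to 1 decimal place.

Last quarter occurs at elongation 270°, i.e. at age 29.5 × 270/360 = 22.125 d.
So 17.125 days remain (22.125 − 5).

17.1 days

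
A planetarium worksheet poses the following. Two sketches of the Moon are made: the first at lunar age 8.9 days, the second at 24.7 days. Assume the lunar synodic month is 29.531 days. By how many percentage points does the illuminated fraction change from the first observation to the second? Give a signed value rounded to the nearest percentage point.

First observation: θ = 360°·8.9/29.531 = 108.5°, so f = 0.659.
Second observation: θ = 301.1°, f = 0.242.
Δf = 0.242 − 0.659 = -0.417, i.e. -42 pp.

-42 pp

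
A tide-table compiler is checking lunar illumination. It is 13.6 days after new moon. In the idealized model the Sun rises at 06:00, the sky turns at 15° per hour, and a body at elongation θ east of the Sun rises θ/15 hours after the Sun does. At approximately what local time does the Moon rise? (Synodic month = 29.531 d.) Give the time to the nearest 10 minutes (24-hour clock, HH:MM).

17:00

Phase angle: θ = 360°·(13.6 d)/(29.531 d) = 165.8°.
At 15° of sky rotation per hour, 165.8° corresponds to a 11.05 h lag.
06:00 + 11.053 h ≈ 17:03 → 17:00 to the nearest ten minutes.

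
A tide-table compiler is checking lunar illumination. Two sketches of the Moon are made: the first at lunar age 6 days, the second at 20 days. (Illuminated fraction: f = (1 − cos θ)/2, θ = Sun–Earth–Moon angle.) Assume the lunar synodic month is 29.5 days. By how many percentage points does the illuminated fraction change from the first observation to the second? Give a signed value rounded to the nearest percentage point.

θ₁ = 360° × 6/29.5 = 73.2°, f₁ = (1 − cos θ₁)/2 = 0.356.
θ₂ = 360° × 20/29.5 = 244.1°, f₂ = (1 − cos θ₂)/2 = 0.719.
Change = f₂ − f₁ = +0.363 → +36 percentage points.

+36 percentage points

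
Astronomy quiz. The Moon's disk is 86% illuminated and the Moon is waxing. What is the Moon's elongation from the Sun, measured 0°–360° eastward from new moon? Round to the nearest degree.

136°

From f = (1 − cos θ)/2: cos θ = 1 − 2×0.86 = -0.720; arccos → 136.1°.
The Moon is waxing (0°–180°), so θ = 136.1° directly.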